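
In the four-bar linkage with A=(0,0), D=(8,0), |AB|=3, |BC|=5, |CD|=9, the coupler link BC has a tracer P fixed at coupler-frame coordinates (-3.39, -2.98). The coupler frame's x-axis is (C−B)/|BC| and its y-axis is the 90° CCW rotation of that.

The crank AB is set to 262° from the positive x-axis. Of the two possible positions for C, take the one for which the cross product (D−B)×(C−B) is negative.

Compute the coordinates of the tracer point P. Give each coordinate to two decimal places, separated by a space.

A=(0,0), D=(8.00,0)
B = A + 3.00·(cos262°, sin262°) = (-0.4175, -2.9708)
|BD| = 8.9264
circle(B,5.00) ∩ circle(D,9.00): a=1.3264, h=4.8209
  candidates: C₊=(-0.7711,2.0167) cross=43.033; C₋=(2.4377,-7.0754) cross=-43.033
  mode - wants cross < 0 → take C=(2.4377,-7.0754) (cross=-43.033)
ex = (C−B)/|BC| = (0.5710,-0.8209); ey = (0.8209,0.5710)
P = B + -3.39·ex + -2.98·ey = (-4.7997,-1.8896)

-4.80 -1.89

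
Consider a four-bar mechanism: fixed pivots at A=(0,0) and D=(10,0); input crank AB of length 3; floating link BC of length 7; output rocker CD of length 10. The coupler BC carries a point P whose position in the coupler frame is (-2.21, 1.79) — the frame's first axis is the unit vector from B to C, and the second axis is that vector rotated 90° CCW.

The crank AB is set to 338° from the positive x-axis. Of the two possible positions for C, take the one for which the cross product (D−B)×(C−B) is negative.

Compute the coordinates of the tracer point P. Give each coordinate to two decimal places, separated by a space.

4.15 1.37

A=(0,0), D=(10.00,0)
B = A + 3.00·(cos338°, sin338°) = (2.7816, -1.1238)
|BD| = 7.3054
circle(B,7.00) ∩ circle(D,10.00): a=0.1621, h=6.9981
  candidates: C₊=(1.8652,5.8159) cross=51.124; C₋=(4.0183,-8.0137) cross=-51.124
  mode - wants cross < 0 → take C=(4.0183,-8.0137) (cross=-51.124)
ex = (C−B)/|BC| = (0.1767,-0.9843); ey = (0.9843,0.1767)
P = B + -2.21·ex + 1.79·ey = (4.1529,1.3677)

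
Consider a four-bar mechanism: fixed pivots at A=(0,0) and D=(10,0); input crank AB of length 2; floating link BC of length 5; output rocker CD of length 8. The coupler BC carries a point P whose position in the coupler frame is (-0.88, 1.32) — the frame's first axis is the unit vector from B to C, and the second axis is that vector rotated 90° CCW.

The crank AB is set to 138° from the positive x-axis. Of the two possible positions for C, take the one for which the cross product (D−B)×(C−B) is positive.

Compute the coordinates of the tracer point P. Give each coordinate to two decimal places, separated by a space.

-2.89 2.08

A=(0,0), D=(10.00,0)
B = A + 2.00·(cos138°, sin138°) = (-1.4863, 1.3383)
|BD| = 11.5640
circle(B,5.00) ∩ circle(D,8.00): a=4.0957, h=2.8679
  candidates: C₊=(2.9138,3.7129) cross=33.165; C₋=(2.2500,-1.9844) cross=-33.165
  mode + wants cross > 0 → take C=(2.9138,3.7129) (cross=33.165)
ex = (C−B)/|BC| = (0.8800,0.4749); ey = (-0.4749,0.8800)
P = B + -0.88·ex + 1.32·ey = (-2.8876,2.0819)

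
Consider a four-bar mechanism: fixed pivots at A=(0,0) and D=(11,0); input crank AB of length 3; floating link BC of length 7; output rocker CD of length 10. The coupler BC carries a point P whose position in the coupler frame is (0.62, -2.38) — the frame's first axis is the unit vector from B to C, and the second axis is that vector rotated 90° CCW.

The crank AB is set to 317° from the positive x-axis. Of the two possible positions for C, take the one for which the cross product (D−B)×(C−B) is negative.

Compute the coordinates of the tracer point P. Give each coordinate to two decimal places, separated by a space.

A=(0,0), D=(11.00,0)
B = A + 3.00·(cos317°, sin317°) = (2.1941, -2.0460)
|BD| = 9.0405
circle(B,7.00) ∩ circle(D,10.00): a=1.6996, h=6.7905
  candidates: C₊=(2.3128,4.9530) cross=61.390; C₋=(5.3864,-8.2757) cross=-61.390
  mode - wants cross < 0 → take C=(5.3864,-8.2757) (cross=-61.390)
ex = (C−B)/|BC| = (0.4560,-0.8900); ey = (0.8900,0.4560)
P = B + 0.62·ex + -2.38·ey = (0.3587,-3.6832)

0.36 -3.68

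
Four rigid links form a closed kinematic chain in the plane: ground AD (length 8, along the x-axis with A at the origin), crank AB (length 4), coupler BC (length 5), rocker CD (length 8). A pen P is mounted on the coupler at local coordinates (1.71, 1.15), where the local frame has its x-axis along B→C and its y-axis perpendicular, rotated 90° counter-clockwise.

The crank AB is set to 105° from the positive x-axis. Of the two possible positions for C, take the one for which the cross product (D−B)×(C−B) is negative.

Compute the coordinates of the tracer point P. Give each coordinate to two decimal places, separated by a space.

A=(0,0), D=(8.00,0)
B = A + 4.00·(cos105°, sin105°) = (-1.0353, 3.8637)
|BD| = 9.8267
circle(B,5.00) ∩ circle(D,8.00): a=2.9290, h=4.0523
  candidates: C₊=(3.2511,6.4380) cross=39.821; C₋=(0.0645,-1.0138) cross=-39.821
  mode - wants cross < 0 → take C=(0.0645,-1.0138) (cross=-39.821)
ex = (C−B)/|BC| = (0.2200,-0.9755); ey = (0.9755,0.2200)
P = B + 1.71·ex + 1.15·ey = (0.4627,2.4485)

0.46 2.45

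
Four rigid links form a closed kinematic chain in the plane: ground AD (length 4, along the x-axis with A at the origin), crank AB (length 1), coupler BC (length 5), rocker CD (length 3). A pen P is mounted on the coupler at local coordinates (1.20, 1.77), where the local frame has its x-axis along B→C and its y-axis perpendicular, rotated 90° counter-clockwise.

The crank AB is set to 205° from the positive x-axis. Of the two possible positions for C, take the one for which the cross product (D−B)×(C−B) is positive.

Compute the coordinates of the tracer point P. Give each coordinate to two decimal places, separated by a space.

A=(0,0), D=(4.00,0)
B = A + 1.00·(cos205°, sin205°) = (-0.9063, -0.4226)
|BD| = 4.9245
circle(B,5.00) ∩ circle(D,3.00): a=4.0868, h=2.8807
  candidates: C₊=(2.9182,2.7982) cross=14.186; C₋=(3.4126,-2.9419) cross=-14.186
  mode + wants cross > 0 → take C=(2.9182,2.7982) (cross=14.186)
ex = (C−B)/|BC| = (0.7649,0.6442); ey = (-0.6442,0.7649)
P = B + 1.20·ex + 1.77·ey = (-1.1286,1.7042)

-1.13 1.70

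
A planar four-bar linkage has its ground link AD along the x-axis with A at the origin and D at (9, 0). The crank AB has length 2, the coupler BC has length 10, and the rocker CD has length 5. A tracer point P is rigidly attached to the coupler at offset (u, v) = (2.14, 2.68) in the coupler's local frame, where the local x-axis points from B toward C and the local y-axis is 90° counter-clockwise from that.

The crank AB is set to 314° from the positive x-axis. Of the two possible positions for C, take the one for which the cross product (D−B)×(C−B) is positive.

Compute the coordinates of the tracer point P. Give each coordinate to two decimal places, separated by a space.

A=(0,0), D=(9.00,0)
B = A + 2.00·(cos314°, sin314°) = (1.3893, -1.4387)
|BD| = 7.7455
circle(B,10.00) ∩ circle(D,5.00): a=8.7143, h=4.9052
  candidates: C₊=(9.0408,4.9998) cross=37.993; C₋=(10.8631,-4.6399) cross=-37.993
  mode + wants cross > 0 → take C=(9.0408,4.9998) (cross=37.993)
ex = (C−B)/|BC| = (0.7652,0.6439); ey = (-0.6439,0.7652)
P = B + 2.14·ex + 2.68·ey = (1.3012,1.9898)

1.30 1.99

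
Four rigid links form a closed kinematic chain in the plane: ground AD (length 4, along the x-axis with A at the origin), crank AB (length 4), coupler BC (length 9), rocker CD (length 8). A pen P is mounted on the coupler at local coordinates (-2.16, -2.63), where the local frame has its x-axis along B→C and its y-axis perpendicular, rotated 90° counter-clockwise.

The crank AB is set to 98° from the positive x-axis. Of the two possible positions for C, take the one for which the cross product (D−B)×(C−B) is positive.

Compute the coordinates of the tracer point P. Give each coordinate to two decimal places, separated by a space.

A=(0,0), D=(4.00,0)
B = A + 4.00·(cos98°, sin98°) = (-0.5567, 3.9611)
|BD| = 6.0377
circle(B,9.00) ∩ circle(D,8.00): a=4.4267, h=7.8361
  candidates: C₊=(7.9251,6.9709) cross=47.312; C₋=(-2.3568,-4.8571) cross=-47.312
  mode + wants cross > 0 → take C=(7.9251,6.9709) (cross=47.312)
ex = (C−B)/|BC| = (0.9424,0.3344); ey = (-0.3344,0.9424)
P = B + -2.16·ex + -2.63·ey = (-1.7128,0.7601)

-1.71 0.76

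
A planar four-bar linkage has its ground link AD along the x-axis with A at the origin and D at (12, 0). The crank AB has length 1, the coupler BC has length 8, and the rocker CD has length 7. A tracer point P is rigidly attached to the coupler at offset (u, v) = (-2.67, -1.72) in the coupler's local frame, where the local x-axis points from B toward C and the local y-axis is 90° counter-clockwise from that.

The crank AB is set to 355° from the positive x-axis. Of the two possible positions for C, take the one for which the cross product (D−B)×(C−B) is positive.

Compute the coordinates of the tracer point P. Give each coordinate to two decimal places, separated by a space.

A=(0,0), D=(12.00,0)
B = A + 1.00·(cos355°, sin355°) = (0.9962, -0.0872)
|BD| = 11.0042
circle(B,8.00) ∩ circle(D,7.00): a=6.1836, h=5.0757
  candidates: C₊=(7.1394,5.0374) cross=55.854; C₋=(7.2198,-5.1137) cross=-55.854
  mode + wants cross > 0 → take C=(7.1394,5.0374) (cross=55.854)
ex = (C−B)/|BC| = (0.7679,0.6406); ey = (-0.6406,0.7679)
P = B + -2.67·ex + -1.72·ey = (0.0477,-3.1183)

0.05 -3.12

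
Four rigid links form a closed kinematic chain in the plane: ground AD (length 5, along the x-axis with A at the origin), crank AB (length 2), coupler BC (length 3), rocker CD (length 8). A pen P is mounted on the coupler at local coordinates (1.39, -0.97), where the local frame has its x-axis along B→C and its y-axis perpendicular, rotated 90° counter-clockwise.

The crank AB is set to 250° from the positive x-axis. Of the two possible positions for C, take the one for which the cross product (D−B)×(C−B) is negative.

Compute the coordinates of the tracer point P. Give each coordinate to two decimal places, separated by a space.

A=(0,0), D=(5.00,0)
B = A + 2.00·(cos250°, sin250°) = (-0.6840, -1.8794)
|BD| = 5.9867
circle(B,3.00) ∩ circle(D,8.00): a=-1.6002, h=2.5376
  candidates: C₊=(-3.0000,0.0276) cross=15.192; C₋=(-1.4067,-4.7910) cross=-15.192
  mode - wants cross < 0 → take C=(-1.4067,-4.7910) (cross=-15.192)
ex = (C−B)/|BC| = (-0.2409,-0.9706); ey = (0.9706,-0.2409)
P = B + 1.39·ex + -0.97·ey = (-1.9603,-2.9948)

-1.96 -2.99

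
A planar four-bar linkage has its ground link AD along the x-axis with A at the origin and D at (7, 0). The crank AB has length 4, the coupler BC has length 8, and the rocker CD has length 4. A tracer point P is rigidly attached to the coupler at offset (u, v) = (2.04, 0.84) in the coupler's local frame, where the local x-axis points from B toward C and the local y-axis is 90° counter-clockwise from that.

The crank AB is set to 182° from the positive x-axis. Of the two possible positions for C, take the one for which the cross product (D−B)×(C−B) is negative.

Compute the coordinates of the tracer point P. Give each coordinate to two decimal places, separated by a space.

-1.81 0.12

A=(0,0), D=(7.00,0)
B = A + 4.00·(cos182°, sin182°) = (-3.9976, -0.1396)
|BD| = 10.9984
circle(B,8.00) ∩ circle(D,4.00): a=7.6814, h=2.2354
  candidates: C₊=(3.6548,2.1931) cross=24.586; C₋=(3.7115,-2.2773) cross=-24.586
  mode - wants cross < 0 → take C=(3.7115,-2.2773) (cross=-24.586)
ex = (C−B)/|BC| = (0.9636,-0.2672); ey = (0.2672,0.9636)
P = B + 2.04·ex + 0.84·ey = (-1.8073,0.1247)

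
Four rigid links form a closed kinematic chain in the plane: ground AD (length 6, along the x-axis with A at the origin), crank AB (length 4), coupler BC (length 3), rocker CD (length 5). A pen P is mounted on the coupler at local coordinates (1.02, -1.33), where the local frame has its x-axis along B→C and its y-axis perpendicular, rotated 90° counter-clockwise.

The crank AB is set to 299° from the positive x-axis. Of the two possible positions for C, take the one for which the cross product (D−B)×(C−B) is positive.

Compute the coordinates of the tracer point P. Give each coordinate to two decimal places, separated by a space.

2.90 -2.13

A=(0,0), D=(6.00,0)
B = A + 4.00·(cos299°, sin299°) = (1.9392, -3.4985)
|BD| = 5.3600
circle(B,3.00) ∩ circle(D,5.00): a=1.1874, h=2.7550
  candidates: C₊=(1.0406,-0.6362) cross=14.767; C₋=(4.6371,-4.8107) cross=-14.767
  mode + wants cross > 0 → take C=(1.0406,-0.6362) (cross=14.767)
ex = (C−B)/|BC| = (-0.2995,0.9541); ey = (-0.9541,-0.2995)
P = B + 1.02·ex + -1.33·ey = (2.9027,-2.1269)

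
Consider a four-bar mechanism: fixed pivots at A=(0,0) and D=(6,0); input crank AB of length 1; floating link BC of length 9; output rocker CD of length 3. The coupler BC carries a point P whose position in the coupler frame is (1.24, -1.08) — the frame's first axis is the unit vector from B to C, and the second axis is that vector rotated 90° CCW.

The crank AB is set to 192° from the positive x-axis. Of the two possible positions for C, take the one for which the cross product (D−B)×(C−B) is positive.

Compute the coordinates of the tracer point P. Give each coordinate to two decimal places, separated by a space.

0.53 -0.86

A=(0,0), D=(6.00,0)
B = A + 1.00·(cos192°, sin192°) = (-0.9781, -0.2079)
|BD| = 6.9812
circle(B,9.00) ∩ circle(D,3.00): a=8.6473, h=2.4948
  candidates: C₊=(7.5910,2.5434) cross=17.417; C₋=(7.7396,-2.4441) cross=-17.417
  mode + wants cross > 0 → take C=(7.5910,2.5434) (cross=17.417)
ex = (C−B)/|BC| = (0.9521,0.3057); ey = (-0.3057,0.9521)
P = B + 1.24·ex + -1.08·ey = (0.5326,-0.8571)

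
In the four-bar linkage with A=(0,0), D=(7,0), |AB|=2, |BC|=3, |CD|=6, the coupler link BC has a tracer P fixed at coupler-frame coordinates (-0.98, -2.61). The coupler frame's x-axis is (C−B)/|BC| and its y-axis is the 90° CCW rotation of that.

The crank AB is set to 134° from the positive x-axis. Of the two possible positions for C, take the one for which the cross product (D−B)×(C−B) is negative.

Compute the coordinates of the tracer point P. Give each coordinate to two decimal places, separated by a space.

-3.74 -0.06

A=(0,0), D=(7.00,0)
B = A + 2.00·(cos134°, sin134°) = (-1.3893, 1.4387)
|BD| = 8.5118
circle(B,3.00) ∩ circle(D,6.00): a=2.6699, h=1.3682
  candidates: C₊=(1.4734,2.3359) cross=11.646; C₋=(1.0109,-0.3611) cross=-11.646
  mode - wants cross < 0 → take C=(1.0109,-0.3611) (cross=-11.646)
ex = (C−B)/|BC| = (0.8001,-0.5999); ey = (0.5999,0.8001)
P = B + -0.98·ex + -2.61·ey = (-3.7392,-0.0616)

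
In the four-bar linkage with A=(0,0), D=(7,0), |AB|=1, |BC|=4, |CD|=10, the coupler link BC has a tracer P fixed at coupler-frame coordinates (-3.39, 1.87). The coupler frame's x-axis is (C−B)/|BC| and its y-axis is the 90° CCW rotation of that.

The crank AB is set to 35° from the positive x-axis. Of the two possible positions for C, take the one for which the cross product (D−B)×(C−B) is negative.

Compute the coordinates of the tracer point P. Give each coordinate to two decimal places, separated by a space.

A=(0,0), D=(7.00,0)
B = A + 1.00·(cos35°, sin35°) = (0.8192, 0.5736)
|BD| = 6.2074
circle(B,4.00) ∩ circle(D,10.00): a=-3.6624, h=1.6083
  candidates: C₊=(-2.6790,2.5134) cross=9.984; C₋=(-2.9762,-0.6895) cross=-9.984
  mode - wants cross < 0 → take C=(-2.9762,-0.6895) (cross=-9.984)
ex = (C−B)/|BC| = (-0.9488,-0.3158); ey = (0.3158,-0.9488)
P = B + -3.39·ex + 1.87·ey = (4.6262,-0.1303)

4.63 -0.13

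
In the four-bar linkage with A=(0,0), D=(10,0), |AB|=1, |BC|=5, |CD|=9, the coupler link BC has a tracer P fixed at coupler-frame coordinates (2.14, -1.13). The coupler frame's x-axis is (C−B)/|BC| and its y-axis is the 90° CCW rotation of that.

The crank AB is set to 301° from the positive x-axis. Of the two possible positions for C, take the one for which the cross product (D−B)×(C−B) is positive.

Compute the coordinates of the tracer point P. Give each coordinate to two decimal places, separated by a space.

A=(0,0), D=(10.00,0)
B = A + 1.00·(cos301°, sin301°) = (0.5150, -0.8572)
|BD| = 9.5236
circle(B,5.00) ∩ circle(D,9.00): a=1.8217, h=4.6563
  candidates: C₊=(1.9103,3.9442) cross=44.345; C₋=(2.7485,-5.3306) cross=-44.345
  mode + wants cross > 0 → take C=(1.9103,3.9442) (cross=44.345)
ex = (C−B)/|BC| = (0.2791,0.9603); ey = (-0.9603,0.2791)
P = B + 2.14·ex + -1.13·ey = (2.1973,0.8825)

2.20 0.88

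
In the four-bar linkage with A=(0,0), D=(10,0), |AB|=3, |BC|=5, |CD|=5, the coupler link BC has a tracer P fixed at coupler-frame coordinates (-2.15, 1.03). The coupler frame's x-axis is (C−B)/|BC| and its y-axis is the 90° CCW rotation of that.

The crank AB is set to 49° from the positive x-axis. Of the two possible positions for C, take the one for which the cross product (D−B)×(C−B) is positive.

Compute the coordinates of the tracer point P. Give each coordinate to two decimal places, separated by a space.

A=(0,0), D=(10.00,0)
B = A + 3.00·(cos49°, sin49°) = (1.9682, 2.2641)
|BD| = 8.3448
circle(B,5.00) ∩ circle(D,5.00): a=4.1724, h=2.7552
  candidates: C₊=(6.7316,3.7839) cross=22.991; C₋=(5.2366,-1.5197) cross=-22.991
  mode + wants cross > 0 → take C=(6.7316,3.7839) (cross=22.991)
ex = (C−B)/|BC| = (0.9527,0.3039); ey = (-0.3039,0.9527)
P = B + -2.15·ex + 1.03·ey = (-0.3932,2.5919)

-0.39 2.59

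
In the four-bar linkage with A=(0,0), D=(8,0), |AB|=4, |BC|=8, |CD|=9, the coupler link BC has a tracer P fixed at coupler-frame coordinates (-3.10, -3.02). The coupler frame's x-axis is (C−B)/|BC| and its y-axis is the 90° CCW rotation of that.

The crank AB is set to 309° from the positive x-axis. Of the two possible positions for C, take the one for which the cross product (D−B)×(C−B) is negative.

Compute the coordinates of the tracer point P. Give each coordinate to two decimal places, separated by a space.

A=(0,0), D=(8.00,0)
B = A + 4.00·(cos309°, sin309°) = (2.5173, -3.1086)
|BD| = 6.3027
circle(B,8.00) ∩ circle(D,9.00): a=1.8027, h=7.7942
  candidates: C₊=(0.2412,4.5608) cross=49.124; C₋=(7.9297,-8.9997) cross=-49.124
  mode - wants cross < 0 → take C=(7.9297,-8.9997) (cross=-49.124)
ex = (C−B)/|BC| = (0.6766,-0.7364); ey = (0.7364,0.6766)
P = B + -3.10·ex + -3.02·ey = (-1.8039,-2.8690)

-1.80 -2.87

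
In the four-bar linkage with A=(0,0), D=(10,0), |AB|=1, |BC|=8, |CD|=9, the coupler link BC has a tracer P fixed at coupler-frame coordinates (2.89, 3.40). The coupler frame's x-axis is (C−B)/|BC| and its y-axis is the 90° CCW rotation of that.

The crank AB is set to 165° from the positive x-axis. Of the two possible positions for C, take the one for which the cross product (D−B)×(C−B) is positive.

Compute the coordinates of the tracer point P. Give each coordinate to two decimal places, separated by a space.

A=(0,0), D=(10.00,0)
B = A + 1.00·(cos165°, sin165°) = (-0.9659, 0.2588)
|BD| = 10.9690
circle(B,8.00) ∩ circle(D,9.00): a=4.7096, h=6.4668
  candidates: C₊=(3.8949,6.6127) cross=70.935; C₋=(3.5898,-6.3173) cross=-70.935
  mode + wants cross > 0 → take C=(3.8949,6.6127) (cross=70.935)
ex = (C−B)/|BC| = (0.6076,0.7942); ey = (-0.7942,0.6076)
P = B + 2.89·ex + 3.40·ey = (-1.9104,4.6200)

-1.91 4.62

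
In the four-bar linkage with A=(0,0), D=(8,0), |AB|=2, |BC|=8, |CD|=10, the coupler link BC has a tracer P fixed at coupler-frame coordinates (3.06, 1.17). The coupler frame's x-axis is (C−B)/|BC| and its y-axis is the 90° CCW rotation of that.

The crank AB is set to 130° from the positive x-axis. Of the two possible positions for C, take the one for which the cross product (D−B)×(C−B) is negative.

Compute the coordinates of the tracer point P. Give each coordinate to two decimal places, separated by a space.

0.45 -1.25

A=(0,0), D=(8.00,0)
B = A + 2.00·(cos130°, sin130°) = (-1.2856, 1.5321)
|BD| = 9.4111
circle(B,8.00) ∩ circle(D,10.00): a=2.7929, h=7.4966
  candidates: C₊=(2.6905,8.4740) cross=70.552; C₋=(0.2497,-6.3192) cross=-70.552
  mode - wants cross < 0 → take C=(0.2497,-6.3192) (cross=-70.552)
ex = (C−B)/|BC| = (0.1919,-0.9814); ey = (0.9814,0.1919)
P = B + 3.06·ex + 1.17·ey = (0.4499,-1.2465)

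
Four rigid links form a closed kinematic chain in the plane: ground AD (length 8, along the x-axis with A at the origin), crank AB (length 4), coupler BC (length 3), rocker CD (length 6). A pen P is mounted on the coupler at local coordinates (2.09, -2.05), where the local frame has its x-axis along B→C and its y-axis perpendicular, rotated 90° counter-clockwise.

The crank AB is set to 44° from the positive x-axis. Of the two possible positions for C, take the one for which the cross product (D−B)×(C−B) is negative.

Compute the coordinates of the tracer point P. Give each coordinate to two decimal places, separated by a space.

0.31 1.38

A=(0,0), D=(8.00,0)
B = A + 4.00·(cos44°, sin44°) = (2.8774, 2.7786)
|BD| = 5.8277
circle(B,3.00) ∩ circle(D,6.00): a=0.5973, h=2.9399
  candidates: C₊=(4.8042,5.0781) cross=17.133; C₋=(2.0007,-0.0904) cross=-17.133
  mode - wants cross < 0 → take C=(2.0007,-0.0904) (cross=-17.133)
ex = (C−B)/|BC| = (-0.2922,-0.9563); ey = (0.9563,-0.2922)
P = B + 2.09·ex + -2.05·ey = (0.3061,1.3789)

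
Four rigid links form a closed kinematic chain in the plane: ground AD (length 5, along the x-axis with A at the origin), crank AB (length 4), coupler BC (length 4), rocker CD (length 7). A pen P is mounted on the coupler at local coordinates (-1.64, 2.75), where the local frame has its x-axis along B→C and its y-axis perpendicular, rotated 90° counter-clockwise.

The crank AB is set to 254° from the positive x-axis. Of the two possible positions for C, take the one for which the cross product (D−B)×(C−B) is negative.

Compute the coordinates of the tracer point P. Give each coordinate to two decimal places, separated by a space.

A=(0,0), D=(5.00,0)
B = A + 4.00·(cos254°, sin254°) = (-1.1025, -3.8450)
|BD| = 7.2129
circle(B,4.00) ∩ circle(D,7.00): a=1.3189, h=3.7763
  candidates: C₊=(-1.9998,0.0530) cross=27.238; C₋=(2.0264,-6.3370) cross=-27.238
  mode - wants cross < 0 → take C=(2.0264,-6.3370) (cross=-27.238)
ex = (C−B)/|BC| = (0.7822,-0.6230); ey = (0.6230,0.7822)
P = B + -1.64·ex + 2.75·ey = (-0.6722,-0.6722)

-0.67 -0.67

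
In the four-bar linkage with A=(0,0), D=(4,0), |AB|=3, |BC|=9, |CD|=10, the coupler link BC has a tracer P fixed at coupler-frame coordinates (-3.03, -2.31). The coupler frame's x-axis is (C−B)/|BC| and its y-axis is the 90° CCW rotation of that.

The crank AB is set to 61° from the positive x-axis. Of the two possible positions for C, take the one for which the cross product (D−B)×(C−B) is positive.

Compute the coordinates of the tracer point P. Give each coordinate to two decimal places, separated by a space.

1.21 -1.18

A=(0,0), D=(4.00,0)
B = A + 3.00·(cos61°, sin61°) = (1.4544, 2.6239)
|BD| = 3.6558
circle(B,9.00) ∩ circle(D,10.00): a=-0.7708, h=8.9669
  candidates: C₊=(7.3536,9.4209) cross=32.781; C₋=(-5.5181,-3.0668) cross=-32.781
  mode + wants cross > 0 → take C=(7.3536,9.4209) (cross=32.781)
ex = (C−B)/|BC| = (0.6555,0.7552); ey = (-0.7552,0.6555)
P = B + -3.03·ex + -2.31·ey = (1.2129,-1.1786)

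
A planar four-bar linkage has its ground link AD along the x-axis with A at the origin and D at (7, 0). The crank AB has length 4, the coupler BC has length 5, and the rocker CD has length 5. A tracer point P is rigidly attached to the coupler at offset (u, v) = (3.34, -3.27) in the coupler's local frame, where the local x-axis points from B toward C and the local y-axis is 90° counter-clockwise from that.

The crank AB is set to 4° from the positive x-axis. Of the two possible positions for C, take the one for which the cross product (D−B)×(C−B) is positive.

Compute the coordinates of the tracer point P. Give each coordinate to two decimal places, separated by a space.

8.30 2.08

A=(0,0), D=(7.00,0)
B = A + 4.00·(cos4°, sin4°) = (3.9903, 0.2790)
|BD| = 3.0227
circle(B,5.00) ∩ circle(D,5.00): a=1.5113, h=4.7661
  candidates: C₊=(5.9351,4.8853) cross=14.406; C₋=(5.0552,-4.6063) cross=-14.406
  mode + wants cross > 0 → take C=(5.9351,4.8853) (cross=14.406)
ex = (C−B)/|BC| = (0.3890,0.9213); ey = (-0.9213,0.3890)
P = B + 3.34·ex + -3.27·ey = (8.3019,2.0841)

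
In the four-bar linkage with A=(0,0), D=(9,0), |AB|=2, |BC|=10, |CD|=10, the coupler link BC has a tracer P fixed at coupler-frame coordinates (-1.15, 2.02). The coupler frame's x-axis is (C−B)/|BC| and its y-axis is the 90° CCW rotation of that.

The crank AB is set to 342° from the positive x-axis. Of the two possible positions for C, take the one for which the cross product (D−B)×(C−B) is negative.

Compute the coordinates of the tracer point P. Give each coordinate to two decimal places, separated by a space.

3.22 1.30

A=(0,0), D=(9.00,0)
B = A + 2.00·(cos342°, sin342°) = (1.9021, -0.6180)
|BD| = 7.1247
circle(B,10.00) ∩ circle(D,10.00): a=3.5624, h=9.3440
  candidates: C₊=(4.6405,8.9997) cross=66.573; C₋=(6.2616,-9.6178) cross=-66.573
  mode - wants cross < 0 → take C=(6.2616,-9.6178) (cross=-66.573)
ex = (C−B)/|BC| = (0.4359,-0.9000); ey = (0.9000,0.4359)
P = B + -1.15·ex + 2.02·ey = (3.2187,1.2975)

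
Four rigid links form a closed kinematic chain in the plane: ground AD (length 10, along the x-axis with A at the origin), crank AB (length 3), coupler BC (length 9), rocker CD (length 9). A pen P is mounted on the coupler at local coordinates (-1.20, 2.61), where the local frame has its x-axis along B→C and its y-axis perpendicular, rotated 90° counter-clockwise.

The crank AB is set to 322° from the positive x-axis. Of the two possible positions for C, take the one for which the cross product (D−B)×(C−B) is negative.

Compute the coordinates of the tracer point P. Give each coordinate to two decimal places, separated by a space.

3.62 0.74

A=(0,0), D=(10.00,0)
B = A + 3.00·(cos322°, sin322°) = (2.3640, -1.8470)
|BD| = 7.8562
circle(B,9.00) ∩ circle(D,9.00): a=3.9281, h=8.0975
  candidates: C₊=(4.2783,6.9471) cross=63.616; C₋=(8.0857,-8.7941) cross=-63.616
  mode - wants cross < 0 → take C=(8.0857,-8.7941) (cross=-63.616)
ex = (C−B)/|BC| = (0.6357,-0.7719); ey = (0.7719,0.6357)
P = B + -1.20·ex + 2.61·ey = (3.6158,0.7386)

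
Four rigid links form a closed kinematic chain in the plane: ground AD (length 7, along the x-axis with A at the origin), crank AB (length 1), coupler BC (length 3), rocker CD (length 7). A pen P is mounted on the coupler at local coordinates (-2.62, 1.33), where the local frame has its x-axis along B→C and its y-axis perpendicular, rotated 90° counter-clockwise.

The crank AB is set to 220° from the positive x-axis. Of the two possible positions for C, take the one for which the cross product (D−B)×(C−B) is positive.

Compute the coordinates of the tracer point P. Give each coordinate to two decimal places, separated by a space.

-2.97 -2.59

A=(0,0), D=(7.00,0)
B = A + 1.00·(cos220°, sin220°) = (-0.7660, -0.6428)
|BD| = 7.7926
circle(B,3.00) ∩ circle(D,7.00): a=1.3298, h=2.6892
  candidates: C₊=(0.3374,2.1469) cross=20.956; C₋=(0.7810,-3.2131) cross=-20.956
  mode + wants cross > 0 → take C=(0.3374,2.1469) (cross=20.956)
ex = (C−B)/|BC| = (0.3678,0.9299); ey = (-0.9299,0.3678)
P = B + -2.62·ex + 1.33·ey = (-2.9665,-2.5900)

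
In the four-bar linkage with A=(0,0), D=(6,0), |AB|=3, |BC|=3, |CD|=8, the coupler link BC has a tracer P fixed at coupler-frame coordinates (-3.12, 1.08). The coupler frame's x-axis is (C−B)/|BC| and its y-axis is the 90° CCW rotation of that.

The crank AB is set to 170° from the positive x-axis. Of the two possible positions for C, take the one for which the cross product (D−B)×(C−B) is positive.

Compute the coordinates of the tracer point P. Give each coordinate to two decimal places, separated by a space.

-5.51 -1.57

A=(0,0), D=(6.00,0)
B = A + 3.00·(cos170°, sin170°) = (-2.9544, 0.5209)
|BD| = 8.9696
circle(B,3.00) ∩ circle(D,8.00): a=1.4189, h=2.6433
  candidates: C₊=(-1.3844,3.0773) cross=23.709; C₋=(-1.6915,-2.2003) cross=-23.709
  mode + wants cross > 0 → take C=(-1.3844,3.0773) (cross=23.709)
ex = (C−B)/|BC| = (0.5233,0.8521); ey = (-0.8521,0.5233)
P = B + -3.12·ex + 1.08·ey = (-5.5075,-1.5725)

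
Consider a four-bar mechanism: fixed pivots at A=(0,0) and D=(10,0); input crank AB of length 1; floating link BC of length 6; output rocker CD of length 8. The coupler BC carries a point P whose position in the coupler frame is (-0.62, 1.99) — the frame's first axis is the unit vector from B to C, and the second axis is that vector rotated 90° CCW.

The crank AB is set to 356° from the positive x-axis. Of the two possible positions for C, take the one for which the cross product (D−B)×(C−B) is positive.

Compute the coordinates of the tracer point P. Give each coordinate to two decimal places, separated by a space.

-1.04 0.35

A=(0,0), D=(10.00,0)
B = A + 1.00·(cos356°, sin356°) = (0.9976, -0.0698)
|BD| = 9.0027
circle(B,6.00) ∩ circle(D,8.00): a=2.9463, h=5.2268
  candidates: C₊=(3.9032,5.1797) cross=47.055; C₋=(3.9842,-5.2736) cross=-47.055
  mode + wants cross > 0 → take C=(3.9032,5.1797) (cross=47.055)
ex = (C−B)/|BC| = (0.4843,0.8749); ey = (-0.8749,0.4843)
P = B + -0.62·ex + 1.99·ey = (-1.0438,0.3515)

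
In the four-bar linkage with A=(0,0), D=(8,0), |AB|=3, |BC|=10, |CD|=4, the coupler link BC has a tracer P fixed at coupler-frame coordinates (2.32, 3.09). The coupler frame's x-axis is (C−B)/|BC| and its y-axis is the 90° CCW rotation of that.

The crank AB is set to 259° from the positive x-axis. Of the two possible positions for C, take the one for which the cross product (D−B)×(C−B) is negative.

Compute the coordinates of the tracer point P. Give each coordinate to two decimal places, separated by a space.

A=(0,0), D=(8.00,0)
B = A + 3.00·(cos259°, sin259°) = (-0.5724, -2.9449)
|BD| = 9.0642
circle(B,10.00) ∩ circle(D,4.00): a=9.1657, h=3.9987
  candidates: C₊=(6.7969,3.8148) cross=36.245; C₋=(9.3952,-3.7488) cross=-36.245
  mode - wants cross < 0 → take C=(9.3952,-3.7488) (cross=-36.245)
ex = (C−B)/|BC| = (0.9968,-0.0804); ey = (0.0804,0.9968)
P = B + 2.32·ex + 3.09·ey = (1.9885,-0.0514)

1.99 -0.05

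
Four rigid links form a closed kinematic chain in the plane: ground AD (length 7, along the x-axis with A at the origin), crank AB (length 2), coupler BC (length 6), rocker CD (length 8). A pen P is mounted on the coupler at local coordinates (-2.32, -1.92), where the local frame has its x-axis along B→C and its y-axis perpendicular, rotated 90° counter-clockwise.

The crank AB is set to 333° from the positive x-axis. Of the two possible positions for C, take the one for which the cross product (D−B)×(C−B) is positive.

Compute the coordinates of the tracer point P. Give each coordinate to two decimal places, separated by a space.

4.07 -2.87

A=(0,0), D=(7.00,0)
B = A + 2.00·(cos333°, sin333°) = (1.7820, -0.9080)
|BD| = 5.2964
circle(B,6.00) ∩ circle(D,8.00): a=0.0049, h=6.0000
  candidates: C₊=(0.7582,5.0040) cross=31.778; C₋=(2.8154,-6.8183) cross=-31.778
  mode + wants cross > 0 → take C=(0.7582,5.0040) (cross=31.778)
ex = (C−B)/|BC| = (-0.1706,0.9853); ey = (-0.9853,-0.1706)
P = B + -2.32·ex + -1.92·ey = (4.0697,-2.8663)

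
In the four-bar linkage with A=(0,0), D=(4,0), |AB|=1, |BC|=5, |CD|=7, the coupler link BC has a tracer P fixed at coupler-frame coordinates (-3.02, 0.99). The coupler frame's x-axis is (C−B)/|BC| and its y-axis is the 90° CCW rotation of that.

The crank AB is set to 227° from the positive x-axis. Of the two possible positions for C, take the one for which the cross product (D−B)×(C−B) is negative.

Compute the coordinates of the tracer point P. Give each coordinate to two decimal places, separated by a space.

-0.07 2.39

A=(0,0), D=(4.00,0)
B = A + 1.00·(cos227°, sin227°) = (-0.6820, -0.7314)
|BD| = 4.7388
circle(B,5.00) ∩ circle(D,7.00): a=-0.1629, h=4.9973
  candidates: C₊=(-1.6142,4.1810) cross=23.681; C₋=(-0.0717,-5.6940) cross=-23.681
  mode - wants cross < 0 → take C=(-0.0717,-5.6940) (cross=-23.681)
ex = (C−B)/|BC| = (0.1221,-0.9925); ey = (0.9925,0.1221)
P = B + -3.02·ex + 0.99·ey = (-0.0680,2.3869)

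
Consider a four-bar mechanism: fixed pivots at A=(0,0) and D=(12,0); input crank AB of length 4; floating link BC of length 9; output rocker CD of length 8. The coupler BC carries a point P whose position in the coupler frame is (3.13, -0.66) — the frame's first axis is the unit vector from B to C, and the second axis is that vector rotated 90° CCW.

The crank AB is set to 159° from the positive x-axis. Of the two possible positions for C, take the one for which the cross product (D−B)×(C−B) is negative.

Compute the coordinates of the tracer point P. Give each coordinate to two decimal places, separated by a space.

A=(0,0), D=(12.00,0)
B = A + 4.00·(cos159°, sin159°) = (-3.7343, 1.4335)
|BD| = 15.7995
circle(B,9.00) ∩ circle(D,8.00): a=8.4377, h=3.1312
  candidates: C₊=(4.9527,3.7862) cross=49.472; C₋=(4.3845,-2.4504) cross=-49.472
  mode - wants cross < 0 → take C=(4.3845,-2.4504) (cross=-49.472)
ex = (C−B)/|BC| = (0.9021,-0.4315); ey = (0.4315,0.9021)
P = B + 3.13·ex + -0.66·ey = (-1.1956,-0.5126)

-1.20 -0.51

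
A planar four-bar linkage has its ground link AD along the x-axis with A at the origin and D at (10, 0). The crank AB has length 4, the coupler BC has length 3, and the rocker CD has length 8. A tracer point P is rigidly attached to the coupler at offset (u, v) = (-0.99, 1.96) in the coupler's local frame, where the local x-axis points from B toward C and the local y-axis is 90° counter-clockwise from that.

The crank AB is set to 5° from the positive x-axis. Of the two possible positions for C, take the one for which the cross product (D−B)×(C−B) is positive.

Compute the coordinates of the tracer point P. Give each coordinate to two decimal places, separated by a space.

2.71 -1.44

A=(0,0), D=(10.00,0)
B = A + 4.00·(cos5°, sin5°) = (3.9848, 0.3486)
|BD| = 6.0253
circle(B,3.00) ∩ circle(D,8.00): a=-1.5514, h=2.5677
  candidates: C₊=(2.5845,3.0018) cross=15.471; C₋=(2.2874,-2.1250) cross=-15.471
  mode + wants cross > 0 → take C=(2.5845,3.0018) (cross=15.471)
ex = (C−B)/|BC| = (-0.4668,0.8844); ey = (-0.8844,-0.4668)
P = B + -0.99·ex + 1.96·ey = (2.7135,-1.4418)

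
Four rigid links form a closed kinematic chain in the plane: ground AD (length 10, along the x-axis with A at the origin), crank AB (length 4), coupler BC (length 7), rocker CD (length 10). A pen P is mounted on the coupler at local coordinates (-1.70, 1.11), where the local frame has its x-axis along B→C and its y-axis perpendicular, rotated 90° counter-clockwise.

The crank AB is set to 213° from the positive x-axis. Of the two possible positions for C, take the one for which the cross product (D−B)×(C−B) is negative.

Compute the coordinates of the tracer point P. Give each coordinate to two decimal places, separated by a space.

A=(0,0), D=(10.00,0)
B = A + 4.00·(cos213°, sin213°) = (-3.3547, -2.1786)
|BD| = 13.5312
circle(B,7.00) ∩ circle(D,10.00): a=4.8811, h=5.0175
  candidates: C₊=(0.6549,3.5593) cross=67.893; C₋=(2.2705,-6.3447) cross=-67.893
  mode - wants cross < 0 → take C=(2.2705,-6.3447) (cross=-67.893)
ex = (C−B)/|BC| = (0.8036,-0.5952); ey = (0.5952,0.8036)
P = B + -1.70·ex + 1.11·ey = (-4.0602,-0.2748)

-4.06 -0.27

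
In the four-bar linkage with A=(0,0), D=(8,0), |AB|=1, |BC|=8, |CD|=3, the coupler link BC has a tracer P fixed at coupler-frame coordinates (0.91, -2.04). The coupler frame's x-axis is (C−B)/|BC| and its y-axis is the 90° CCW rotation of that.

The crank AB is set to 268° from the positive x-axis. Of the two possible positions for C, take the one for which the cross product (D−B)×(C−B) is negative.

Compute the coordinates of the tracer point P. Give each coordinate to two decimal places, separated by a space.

0.34 -3.20

A=(0,0), D=(8.00,0)
B = A + 1.00·(cos268°, sin268°) = (-0.0349, -0.9994)
|BD| = 8.0968
circle(B,8.00) ∩ circle(D,3.00): a=7.4448, h=2.9283
  candidates: C₊=(6.9915,2.8254) cross=23.710; C₋=(7.7144,-2.9864) cross=-23.710
  mode - wants cross < 0 → take C=(7.7144,-2.9864) (cross=-23.710)
ex = (C−B)/|BC| = (0.9687,-0.2484); ey = (0.2484,0.9687)
P = B + 0.91·ex + -2.04·ey = (0.3399,-3.2015)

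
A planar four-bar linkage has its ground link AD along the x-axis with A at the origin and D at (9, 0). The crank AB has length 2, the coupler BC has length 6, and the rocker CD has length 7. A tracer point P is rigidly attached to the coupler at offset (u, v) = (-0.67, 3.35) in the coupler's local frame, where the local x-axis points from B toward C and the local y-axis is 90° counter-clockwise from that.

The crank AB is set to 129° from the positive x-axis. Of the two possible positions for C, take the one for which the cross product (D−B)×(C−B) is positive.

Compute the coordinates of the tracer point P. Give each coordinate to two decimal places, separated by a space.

-3.60 4.04

A=(0,0), D=(9.00,0)
B = A + 2.00·(cos129°, sin129°) = (-1.2586, 1.5543)
|BD| = 10.3757
circle(B,6.00) ∩ circle(D,7.00): a=4.5614, h=3.8979
  candidates: C₊=(3.8352,4.7249) cross=40.444; C₋=(2.6674,-2.9829) cross=-40.444
  mode + wants cross > 0 → take C=(3.8352,4.7249) (cross=40.444)
ex = (C−B)/|BC| = (0.8490,0.5284); ey = (-0.5284,0.8490)
P = B + -0.67·ex + 3.35·ey = (-3.5977,4.0443)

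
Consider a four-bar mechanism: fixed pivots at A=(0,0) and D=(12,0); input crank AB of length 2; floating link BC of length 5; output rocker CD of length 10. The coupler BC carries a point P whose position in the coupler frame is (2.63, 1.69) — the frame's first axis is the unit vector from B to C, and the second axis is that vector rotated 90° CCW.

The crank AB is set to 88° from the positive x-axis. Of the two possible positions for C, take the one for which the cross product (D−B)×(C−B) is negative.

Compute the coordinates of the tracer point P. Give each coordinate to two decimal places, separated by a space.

2.76 0.40

A=(0,0), D=(12.00,0)
B = A + 2.00·(cos88°, sin88°) = (0.0698, 1.9988)
|BD| = 12.0965
circle(B,5.00) ∩ circle(D,10.00): a=2.9482, h=4.0384
  candidates: C₊=(3.6447,5.4945) cross=48.850; C₋=(2.3102,-2.4712) cross=-48.850
  mode - wants cross < 0 → take C=(2.3102,-2.4712) (cross=-48.850)
ex = (C−B)/|BC| = (0.4481,-0.8940); ey = (0.8940,0.4481)
P = B + 2.63·ex + 1.69·ey = (2.7591,0.4048)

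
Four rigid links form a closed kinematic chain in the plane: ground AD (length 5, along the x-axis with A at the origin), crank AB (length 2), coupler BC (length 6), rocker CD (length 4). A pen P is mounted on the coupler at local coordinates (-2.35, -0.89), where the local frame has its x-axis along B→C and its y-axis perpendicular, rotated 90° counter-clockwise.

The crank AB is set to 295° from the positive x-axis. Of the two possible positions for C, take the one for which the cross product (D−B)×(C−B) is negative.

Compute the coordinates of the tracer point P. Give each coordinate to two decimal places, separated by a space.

-1.67 -1.92

A=(0,0), D=(5.00,0)
B = A + 2.00·(cos295°, sin295°) = (0.8452, -1.8126)
|BD| = 4.5329
circle(B,6.00) ∩ circle(D,4.00): a=4.4725, h=3.9995
  candidates: C₊=(3.3453,3.6417) cross=18.130; C₋=(6.5440,-3.6900) cross=-18.130
  mode - wants cross < 0 → take C=(6.5440,-3.6900) (cross=-18.130)
ex = (C−B)/|BC| = (0.9498,-0.3129); ey = (0.3129,0.9498)
P = B + -2.35·ex + -0.89·ey = (-1.6652,-1.9226)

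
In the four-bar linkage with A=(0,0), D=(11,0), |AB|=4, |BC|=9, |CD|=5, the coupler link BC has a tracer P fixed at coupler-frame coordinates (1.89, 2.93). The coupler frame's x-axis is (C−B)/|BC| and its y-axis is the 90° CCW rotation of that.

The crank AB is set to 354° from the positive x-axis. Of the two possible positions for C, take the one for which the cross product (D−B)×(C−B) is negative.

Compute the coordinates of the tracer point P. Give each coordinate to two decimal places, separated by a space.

7.08 1.16

A=(0,0), D=(11.00,0)
B = A + 4.00·(cos354°, sin354°) = (3.9781, -0.4181)
|BD| = 7.0343
circle(B,9.00) ∩ circle(D,5.00): a=7.4976, h=4.9785
  candidates: C₊=(11.1666,4.9972) cross=35.020; C₋=(11.7584,-4.9421) cross=-35.020
  mode - wants cross < 0 → take C=(11.7584,-4.9421) (cross=-35.020)
ex = (C−B)/|BC| = (0.8645,-0.5027); ey = (0.5027,0.8645)
P = B + 1.89·ex + 2.93·ey = (7.0848,1.1648)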